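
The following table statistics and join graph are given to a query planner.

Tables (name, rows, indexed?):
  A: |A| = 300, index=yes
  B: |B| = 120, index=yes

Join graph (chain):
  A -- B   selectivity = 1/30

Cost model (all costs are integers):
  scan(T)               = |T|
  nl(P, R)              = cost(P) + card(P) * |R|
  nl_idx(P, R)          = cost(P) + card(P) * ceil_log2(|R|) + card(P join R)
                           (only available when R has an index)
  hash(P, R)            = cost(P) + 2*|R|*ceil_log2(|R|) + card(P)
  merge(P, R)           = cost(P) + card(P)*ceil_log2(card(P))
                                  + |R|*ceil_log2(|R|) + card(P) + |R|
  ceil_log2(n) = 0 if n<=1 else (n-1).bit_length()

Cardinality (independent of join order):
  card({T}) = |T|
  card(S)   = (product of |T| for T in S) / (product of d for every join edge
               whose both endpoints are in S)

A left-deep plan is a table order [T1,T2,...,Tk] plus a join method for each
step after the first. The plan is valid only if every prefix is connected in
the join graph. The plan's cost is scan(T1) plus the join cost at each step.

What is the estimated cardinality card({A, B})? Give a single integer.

Tables in S: A(300), B(120)
Edges inside S: A-B(d=30)
numerator = 300 * 120 = 36000
denominator = 30 = 30
card(S) = 36000 / 30 = 1200

1200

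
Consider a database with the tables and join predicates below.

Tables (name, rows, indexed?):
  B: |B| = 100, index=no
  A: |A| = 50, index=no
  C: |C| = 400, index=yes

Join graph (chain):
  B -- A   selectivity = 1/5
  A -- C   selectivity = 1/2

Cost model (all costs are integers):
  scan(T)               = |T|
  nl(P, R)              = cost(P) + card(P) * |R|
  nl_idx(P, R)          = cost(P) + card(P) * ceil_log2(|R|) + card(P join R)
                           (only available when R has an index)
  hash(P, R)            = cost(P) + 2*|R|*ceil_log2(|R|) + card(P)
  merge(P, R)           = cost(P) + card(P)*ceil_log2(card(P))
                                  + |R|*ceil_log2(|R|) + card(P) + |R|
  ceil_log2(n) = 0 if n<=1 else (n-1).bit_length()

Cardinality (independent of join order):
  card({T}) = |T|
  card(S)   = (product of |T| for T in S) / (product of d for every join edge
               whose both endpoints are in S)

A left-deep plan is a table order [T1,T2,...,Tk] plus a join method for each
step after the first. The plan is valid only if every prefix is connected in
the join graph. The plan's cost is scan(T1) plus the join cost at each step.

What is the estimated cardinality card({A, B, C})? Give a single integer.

Tables in S: A(50), B(100), C(400)
Edges inside S: B-A(d=5), A-C(d=2)
numerator = 50 * 100 * 400 = 2000000
denominator = 5 * 2 = 10
card(S) = 2000000 / 10 = 200000

200000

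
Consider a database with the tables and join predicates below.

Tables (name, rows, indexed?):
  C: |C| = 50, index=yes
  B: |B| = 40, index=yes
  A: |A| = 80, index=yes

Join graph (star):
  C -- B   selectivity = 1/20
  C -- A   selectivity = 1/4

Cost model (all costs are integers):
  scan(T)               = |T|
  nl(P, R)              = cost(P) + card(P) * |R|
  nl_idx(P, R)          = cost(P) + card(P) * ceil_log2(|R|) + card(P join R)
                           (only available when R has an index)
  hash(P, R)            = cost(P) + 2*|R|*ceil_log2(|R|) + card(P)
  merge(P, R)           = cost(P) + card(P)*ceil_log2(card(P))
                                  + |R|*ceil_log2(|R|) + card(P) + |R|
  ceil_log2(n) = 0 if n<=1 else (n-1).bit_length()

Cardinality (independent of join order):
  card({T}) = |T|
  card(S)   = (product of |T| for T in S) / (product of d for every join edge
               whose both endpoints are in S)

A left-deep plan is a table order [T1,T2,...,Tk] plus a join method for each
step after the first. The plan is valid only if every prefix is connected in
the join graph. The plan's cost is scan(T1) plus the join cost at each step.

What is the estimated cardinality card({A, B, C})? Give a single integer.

2000

Tables in S: A(80), B(40), C(50)
Edges inside S: C-B(d=20), C-A(d=4)
numerator = 80 * 40 * 50 = 160000
denominator = 20 * 4 = 80
card(S) = 160000 / 80 = 2000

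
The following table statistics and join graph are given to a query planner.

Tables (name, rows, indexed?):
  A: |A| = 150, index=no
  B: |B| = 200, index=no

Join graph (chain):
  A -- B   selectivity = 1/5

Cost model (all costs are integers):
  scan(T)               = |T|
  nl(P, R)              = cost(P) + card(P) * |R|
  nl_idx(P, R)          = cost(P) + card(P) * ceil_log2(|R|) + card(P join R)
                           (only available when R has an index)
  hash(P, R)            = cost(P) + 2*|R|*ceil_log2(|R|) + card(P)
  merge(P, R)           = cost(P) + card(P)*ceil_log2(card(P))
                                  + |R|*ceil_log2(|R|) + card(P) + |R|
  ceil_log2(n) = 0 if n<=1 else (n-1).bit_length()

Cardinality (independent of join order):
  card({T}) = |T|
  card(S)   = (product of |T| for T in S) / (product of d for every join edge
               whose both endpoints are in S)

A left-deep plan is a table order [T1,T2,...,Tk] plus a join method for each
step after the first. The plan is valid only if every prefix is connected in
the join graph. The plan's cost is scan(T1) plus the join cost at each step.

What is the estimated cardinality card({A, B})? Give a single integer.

6000

Tables in S: A(150), B(200)
Edges inside S: A-B(d=5)
numerator = 150 * 200 = 30000
denominator = 5 = 5
card(S) = 30000 / 5 = 6000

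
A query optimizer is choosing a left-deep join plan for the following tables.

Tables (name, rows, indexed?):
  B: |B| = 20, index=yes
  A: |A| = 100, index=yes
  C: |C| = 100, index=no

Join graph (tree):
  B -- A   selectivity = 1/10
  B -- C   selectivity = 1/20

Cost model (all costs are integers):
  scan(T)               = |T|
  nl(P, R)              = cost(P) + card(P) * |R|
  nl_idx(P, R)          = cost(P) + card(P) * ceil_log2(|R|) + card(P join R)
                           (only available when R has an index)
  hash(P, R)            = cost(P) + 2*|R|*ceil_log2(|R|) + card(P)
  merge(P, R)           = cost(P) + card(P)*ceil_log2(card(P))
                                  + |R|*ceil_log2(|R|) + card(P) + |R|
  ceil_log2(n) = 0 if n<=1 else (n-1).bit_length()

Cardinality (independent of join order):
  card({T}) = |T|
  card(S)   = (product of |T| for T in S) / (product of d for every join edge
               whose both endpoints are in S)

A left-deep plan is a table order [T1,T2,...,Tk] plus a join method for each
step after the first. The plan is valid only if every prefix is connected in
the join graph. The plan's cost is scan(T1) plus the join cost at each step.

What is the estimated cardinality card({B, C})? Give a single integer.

Tables in S: B(20), C(100)
Edges inside S: B-C(d=20)
numerator = 20 * 100 = 2000
denominator = 20 = 20
card(S) = 2000 / 20 = 100

100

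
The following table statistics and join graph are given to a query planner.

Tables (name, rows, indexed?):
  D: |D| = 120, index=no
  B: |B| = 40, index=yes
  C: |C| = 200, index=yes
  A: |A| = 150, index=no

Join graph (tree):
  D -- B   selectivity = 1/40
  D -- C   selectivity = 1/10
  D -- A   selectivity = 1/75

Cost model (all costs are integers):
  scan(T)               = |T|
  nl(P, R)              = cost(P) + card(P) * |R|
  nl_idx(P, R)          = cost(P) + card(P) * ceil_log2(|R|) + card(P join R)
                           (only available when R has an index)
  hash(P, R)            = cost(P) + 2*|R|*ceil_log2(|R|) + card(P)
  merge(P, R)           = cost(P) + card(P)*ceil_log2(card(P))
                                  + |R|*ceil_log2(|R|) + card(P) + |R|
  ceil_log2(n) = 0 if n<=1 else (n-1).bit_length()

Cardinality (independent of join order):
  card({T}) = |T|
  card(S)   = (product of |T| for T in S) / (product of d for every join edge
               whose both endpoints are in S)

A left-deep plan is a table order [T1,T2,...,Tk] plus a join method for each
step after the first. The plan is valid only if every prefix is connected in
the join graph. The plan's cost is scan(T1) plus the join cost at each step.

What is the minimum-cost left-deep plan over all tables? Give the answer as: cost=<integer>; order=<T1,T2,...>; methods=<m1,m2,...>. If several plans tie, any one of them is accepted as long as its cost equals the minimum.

cost=6140; order=A,D,B,C; methods=hash,hash,hash

Selinger DP (subsets sized 1..n):
  {D}: scan cost=120, card=120
  {B}: scan cost=40, card=40
  {C}: scan cost=200, card=200
  {A}: scan cost=150, card=150
  {BD}: card=120; try (B,hash)→720, (B,nl_idx)→960, (D,merge)→1280, (B,merge)→1360, (D,hash)→1760, (D,nl)→4840 …(+1); best=720 via (B,hash)
  {CD}: card=2400; try (D,hash)→2080, (C,merge)→2880, (D,merge)→2960, (C,hash)→3440, (C,nl_idx)→3480, (C,nl)→24120 …(+1); best=2080 via (D,hash)
  {AD}: card=240; try (D,hash)→1980, (A,merge)→2430, (D,merge)→2460, (A,hash)→2640, (A,nl)→18120, (D,nl)→18150; best=1980 via (D,hash)
  {BCD}: card=2400; try (C,merge)→3480, (C,hash)→4040, (C,nl_idx)→4080, (B,hash)→4960, (B,nl_idx)→18880, (C,nl)→24720 …(+2); best=3480 via (C,merge)
  {ABD}: card=240; try (B,hash)→2700, (A,merge)→3030, (A,hash)→3240, (B,nl_idx)→3660, (B,merge)→4420, (B,nl)→11580 …(+1); best=2700 via (B,hash)
  {ACD}: card=4800; try (C,hash)→5420, (C,merge)→5940, (A,hash)→6880, (C,nl_idx)→8700, (A,merge)→34630, (C,nl)→49980 …(+1); best=5420 via (C,hash)
  {ABCD}: card=4800; try (C,hash)→6140, (C,merge)→6660, (A,hash)→8280, (C,nl_idx)→9420, (B,hash)→10700, (A,merge)→36030 …(+5); best=6140 via (C,hash)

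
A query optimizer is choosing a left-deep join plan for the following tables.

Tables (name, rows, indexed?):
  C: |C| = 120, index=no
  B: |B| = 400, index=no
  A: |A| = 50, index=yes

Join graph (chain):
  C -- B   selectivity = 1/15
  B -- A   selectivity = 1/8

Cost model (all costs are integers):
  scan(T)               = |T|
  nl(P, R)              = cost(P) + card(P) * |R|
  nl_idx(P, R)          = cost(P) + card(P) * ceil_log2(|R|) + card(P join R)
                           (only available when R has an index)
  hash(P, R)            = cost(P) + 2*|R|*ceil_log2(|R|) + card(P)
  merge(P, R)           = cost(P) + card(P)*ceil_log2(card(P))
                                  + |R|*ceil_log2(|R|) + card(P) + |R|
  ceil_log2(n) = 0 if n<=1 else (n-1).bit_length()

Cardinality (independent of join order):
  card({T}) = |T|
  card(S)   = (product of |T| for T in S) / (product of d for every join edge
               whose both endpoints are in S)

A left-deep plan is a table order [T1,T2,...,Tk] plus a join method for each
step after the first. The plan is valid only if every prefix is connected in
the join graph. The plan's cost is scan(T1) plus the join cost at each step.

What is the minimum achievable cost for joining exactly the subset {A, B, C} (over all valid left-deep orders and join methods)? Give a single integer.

Selinger DP over subsets of {A,B,C}:
  {C}: scan cost=120, card=120
  {B}: scan cost=400, card=400
  {A}: scan cost=50, card=50
  {BC}: card=3200; try (C,hash)→2480, (B,merge)→5080, (C,merge)→5360, (B,hash)→7440, (B,nl)→48120, (C,nl)→48400; best=2480 via (C,hash)
  {AB}: card=2500; try (A,hash)→1400, (B,merge)→4400, (A,merge)→4750, (A,nl_idx)→5300, (B,hash)→7300, (B,nl)→20050 …(+1); best=1400 via (A,hash)
  {ABC}: card=20000; try (C,hash)→5580, (A,hash)→6280, (C,merge)→34860, (A,nl_idx)→41680, (A,merge)→44430, (A,nl)→162480 …(+1); best=5580 via (C,hash)

5580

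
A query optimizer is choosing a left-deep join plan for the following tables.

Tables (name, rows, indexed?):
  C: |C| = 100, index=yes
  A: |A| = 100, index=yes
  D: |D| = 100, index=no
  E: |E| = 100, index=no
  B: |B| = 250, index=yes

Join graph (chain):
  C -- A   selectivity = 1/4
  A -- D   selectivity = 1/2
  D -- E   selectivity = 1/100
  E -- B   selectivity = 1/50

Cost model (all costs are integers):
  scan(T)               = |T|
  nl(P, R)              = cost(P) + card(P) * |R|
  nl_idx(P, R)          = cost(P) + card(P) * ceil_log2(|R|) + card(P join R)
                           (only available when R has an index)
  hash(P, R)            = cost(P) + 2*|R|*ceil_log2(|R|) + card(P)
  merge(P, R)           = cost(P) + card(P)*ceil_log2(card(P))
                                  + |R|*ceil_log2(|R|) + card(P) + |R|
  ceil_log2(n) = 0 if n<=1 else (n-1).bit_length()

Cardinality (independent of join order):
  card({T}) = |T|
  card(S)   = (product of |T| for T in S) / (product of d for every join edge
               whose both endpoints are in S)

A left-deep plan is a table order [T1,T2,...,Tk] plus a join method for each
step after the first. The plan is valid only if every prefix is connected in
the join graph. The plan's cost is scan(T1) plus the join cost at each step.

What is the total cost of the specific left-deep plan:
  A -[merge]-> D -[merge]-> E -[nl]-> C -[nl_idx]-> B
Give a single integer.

step 1: scan A: cost=100, card=100
step 2: join D via merge
    card(P join D) = 100*100/(2) = 5000
    cost = 100 + 100*7 + 100*7 + 100 + 100 = 1700
step 3: join E via merge
    card(P join E) = 5000*100/(100) = 5000
    cost = 1700 + 5000*13 + 100*7 + 5000 + 100 = 72500
step 4: join C via nl
    card(P join C) = 5000*100/(4) = 125000
    cost = 72500 + 5000*100 = 572500
step 5: join B via nl_idx
    card(P join B) = 125000*250/(50) = 625000
    cost = 572500 + 125000*8 + 625000 = 2197500

2197500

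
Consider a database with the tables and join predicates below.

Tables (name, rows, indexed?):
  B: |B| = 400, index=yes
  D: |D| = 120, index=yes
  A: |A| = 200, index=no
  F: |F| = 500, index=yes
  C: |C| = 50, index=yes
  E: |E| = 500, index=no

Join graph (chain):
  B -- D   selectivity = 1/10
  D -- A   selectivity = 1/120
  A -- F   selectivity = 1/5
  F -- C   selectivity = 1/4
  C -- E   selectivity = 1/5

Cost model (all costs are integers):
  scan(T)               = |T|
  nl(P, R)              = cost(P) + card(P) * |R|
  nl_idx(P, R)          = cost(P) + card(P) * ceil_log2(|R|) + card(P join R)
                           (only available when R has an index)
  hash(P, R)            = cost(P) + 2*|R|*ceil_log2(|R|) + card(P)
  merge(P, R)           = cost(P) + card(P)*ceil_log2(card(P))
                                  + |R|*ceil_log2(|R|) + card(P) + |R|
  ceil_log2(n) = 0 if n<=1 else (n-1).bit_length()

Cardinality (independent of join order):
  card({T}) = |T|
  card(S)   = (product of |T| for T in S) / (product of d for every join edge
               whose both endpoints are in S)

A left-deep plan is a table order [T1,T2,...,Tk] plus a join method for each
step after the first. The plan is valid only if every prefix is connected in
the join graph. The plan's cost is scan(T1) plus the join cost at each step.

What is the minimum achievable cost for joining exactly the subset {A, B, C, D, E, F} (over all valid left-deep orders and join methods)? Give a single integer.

Selinger DP over subsets of {A,B,C,D,E,F}:
  {B}: scan cost=400, card=400
  {D}: scan cost=120, card=120
  {A}: scan cost=200, card=200
  {F}: scan cost=500, card=500
  {C}: scan cost=50, card=50
  {E}: scan cost=500, card=500
  {BD}: card=4800; try (D,hash)→2480, (B,merge)→5080, (D,merge)→5360, (B,nl_idx)→6000, (B,hash)→7440, (D,nl_idx)→8000 …(+2); best=2480 via (D,hash)
  {AD}: card=200; try (D,nl_idx)→1800, (D,hash)→2080, (A,merge)→2880, (D,merge)→2960, (A,hash)→3440, (A,nl)→24120 …(+1); best=1800 via (D,nl_idx)
  {AF}: card=20000; try (A,hash)→4200, (F,merge)→7000, (A,merge)→7300, (F,hash)→9400, (F,nl_idx)→22000, (F,nl)→100200 …(+1); best=4200 via (A,hash)
  {CF}: card=6250; try (C,hash)→1600, (F,merge)→5400, (C,merge)→5850, (F,nl_idx)→6750, (F,hash)→9100, (C,nl_idx)→9750 …(+2); best=1600 via (C,hash)
  {CE}: card=5000; try (C,hash)→1600, (E,merge)→5400, (C,merge)→5850, (C,nl_idx)→8500, (E,hash)→9100, (E,nl)→25050 …(+1); best=1600 via (C,hash)
  {ABD}: card=8000; try (B,merge)→7600, (B,hash)→9200, (A,hash)→10480, (B,nl_idx)→11600, (A,merge)→71480, (B,nl)→81800 …(+1); best=7600 via (B,merge)
  {ADF}: card=20000; try (F,merge)→8600, (F,hash)→11000, (F,nl_idx)→23600, (D,hash)→25880, (F,nl)→101800, (D,nl_idx)→164200 …(+2); best=8600 via (F,merge)
  {ACF}: card=250000; try (A,hash)→11050, (C,hash)→24800, (A,merge)→90900, (C,merge)→324550, (C,nl_idx)→374200, (C,nl)→1004200 …(+1); best=11050 via (A,hash)
  {CEF}: card=625000; try (F,hash)→15600, (E,hash)→16850, (F,merge)→76600, (E,merge)→94100, (F,nl_idx)→671600, (F,nl)→2501600 …(+1); best=15600 via (F,hash)
  {ABDF}: card=800000; try (F,hash)→24600, (B,hash)→35800, (F,merge)→124600, (B,merge)→332600, (F,nl_idx)→879600, (B,nl_idx)→988600 …(+2); best=24600 via (F,hash)
  {ACDF}: card=250000; try (C,hash)→29200, (D,hash)→262730, (C,merge)→328950, (C,nl_idx)→378600, (C,nl)→1008600, (D,nl_idx)→2011050 …(+2); best=29200 via (C,hash)
  {ACEF}: card=25000000; try (E,hash)→270050, (A,hash)→643800, (E,merge)→4766050, (A,merge)→13142400, (E,nl)→125011050, (A,nl)→125015600; best=270050 via (E,hash)
  {ABCDF}: card=10000000; try (B,hash)→286400, (C,hash)→825200, (B,merge)→4783200, (B,nl_idx)→12279200, (C,nl_idx)→14824600, (C,merge)→16824950 …(+2); best=286400 via (B,hash)
  {ACDEF}: card=25000000; try (E,hash)→288200, (E,merge)→4784200, (D,hash)→25271730, (E,nl)→125029200, (D,nl_idx)→200270050, (D,merge)→650271010 …(+1); best=288200 via (E,hash)
  {ABCDEF}: card=1000000000; try (E,hash)→10295400, (B,hash)→25295400, (E,merge)→250291400, (B,merge)→650292200, (B,nl_idx)→1225288200, (E,nl)→5000286400 …(+1); best=10295400 via (E,hash)

10295400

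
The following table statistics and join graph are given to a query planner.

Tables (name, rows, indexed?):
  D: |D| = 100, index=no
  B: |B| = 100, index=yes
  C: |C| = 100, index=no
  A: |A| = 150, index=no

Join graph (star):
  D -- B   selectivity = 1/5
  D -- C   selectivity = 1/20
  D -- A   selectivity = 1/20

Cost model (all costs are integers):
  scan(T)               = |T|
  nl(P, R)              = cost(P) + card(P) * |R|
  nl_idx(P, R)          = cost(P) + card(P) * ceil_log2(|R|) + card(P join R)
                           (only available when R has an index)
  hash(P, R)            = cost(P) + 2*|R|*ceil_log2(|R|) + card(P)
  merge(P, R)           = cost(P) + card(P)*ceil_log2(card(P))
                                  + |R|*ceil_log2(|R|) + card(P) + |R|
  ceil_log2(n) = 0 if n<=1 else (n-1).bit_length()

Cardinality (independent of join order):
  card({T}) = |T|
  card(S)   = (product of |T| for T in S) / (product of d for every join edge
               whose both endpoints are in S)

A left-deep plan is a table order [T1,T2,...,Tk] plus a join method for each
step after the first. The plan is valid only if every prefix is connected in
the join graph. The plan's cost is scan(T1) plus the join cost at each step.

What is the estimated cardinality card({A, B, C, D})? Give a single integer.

75000

Tables in S: A(150), B(100), C(100), D(100)
Edges inside S: D-B(d=5), D-C(d=20), D-A(d=20)
numerator = 150 * 100 * 100 * 100 = 150000000
denominator = 5 * 20 * 20 = 2000
card(S) = 150000000 / 2000 = 75000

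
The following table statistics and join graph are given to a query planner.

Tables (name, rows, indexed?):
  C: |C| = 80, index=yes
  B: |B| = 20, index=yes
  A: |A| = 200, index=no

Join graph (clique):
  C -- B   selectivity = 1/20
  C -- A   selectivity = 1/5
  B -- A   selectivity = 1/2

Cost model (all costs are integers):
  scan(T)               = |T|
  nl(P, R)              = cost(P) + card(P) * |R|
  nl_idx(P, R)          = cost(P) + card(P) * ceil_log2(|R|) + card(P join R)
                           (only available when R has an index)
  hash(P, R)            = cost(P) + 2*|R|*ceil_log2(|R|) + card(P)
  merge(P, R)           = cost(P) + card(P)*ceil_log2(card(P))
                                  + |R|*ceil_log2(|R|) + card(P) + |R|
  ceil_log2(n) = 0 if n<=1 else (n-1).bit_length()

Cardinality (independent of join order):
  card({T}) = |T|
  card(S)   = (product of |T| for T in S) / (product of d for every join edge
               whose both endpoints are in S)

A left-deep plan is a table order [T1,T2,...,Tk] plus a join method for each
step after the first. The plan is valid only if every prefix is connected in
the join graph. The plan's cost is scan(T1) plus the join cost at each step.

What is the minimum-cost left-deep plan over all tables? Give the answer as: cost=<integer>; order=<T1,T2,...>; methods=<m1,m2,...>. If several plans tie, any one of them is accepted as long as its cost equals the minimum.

Selinger DP (subsets sized 1..n):
  {C}: scan cost=80, card=80
  {B}: scan cost=20, card=20
  {A}: scan cost=200, card=200
  {BC}: card=80; try (C,nl_idx)→240, (B,hash)→360, (B,nl_idx)→560, (C,merge)→780, (B,merge)→840, (C,hash)→1160 …(+2); best=240 via (C,nl_idx)
  {AC}: card=3200; try (C,hash)→1520, (A,merge)→2520, (C,merge)→2640, (A,hash)→3360, (C,nl_idx)→4800, (A,nl)→16080 …(+1); best=1520 via (C,hash)
  {AB}: card=2000; try (B,hash)→600, (A,merge)→1940, (B,merge)→2120, (B,nl_idx)→3200, (A,hash)→3240, (A,nl)→4020 …(+1); best=600 via (B,hash)
  {ABC}: card=1600; try (A,merge)→2680, (A,hash)→3520, (C,hash)→3720, (B,hash)→4920, (C,nl_idx)→16200, (A,nl)→16240 …(+5); best=2680 via (A,merge)

cost=2680; order=B,C,A; methods=nl_idx,merge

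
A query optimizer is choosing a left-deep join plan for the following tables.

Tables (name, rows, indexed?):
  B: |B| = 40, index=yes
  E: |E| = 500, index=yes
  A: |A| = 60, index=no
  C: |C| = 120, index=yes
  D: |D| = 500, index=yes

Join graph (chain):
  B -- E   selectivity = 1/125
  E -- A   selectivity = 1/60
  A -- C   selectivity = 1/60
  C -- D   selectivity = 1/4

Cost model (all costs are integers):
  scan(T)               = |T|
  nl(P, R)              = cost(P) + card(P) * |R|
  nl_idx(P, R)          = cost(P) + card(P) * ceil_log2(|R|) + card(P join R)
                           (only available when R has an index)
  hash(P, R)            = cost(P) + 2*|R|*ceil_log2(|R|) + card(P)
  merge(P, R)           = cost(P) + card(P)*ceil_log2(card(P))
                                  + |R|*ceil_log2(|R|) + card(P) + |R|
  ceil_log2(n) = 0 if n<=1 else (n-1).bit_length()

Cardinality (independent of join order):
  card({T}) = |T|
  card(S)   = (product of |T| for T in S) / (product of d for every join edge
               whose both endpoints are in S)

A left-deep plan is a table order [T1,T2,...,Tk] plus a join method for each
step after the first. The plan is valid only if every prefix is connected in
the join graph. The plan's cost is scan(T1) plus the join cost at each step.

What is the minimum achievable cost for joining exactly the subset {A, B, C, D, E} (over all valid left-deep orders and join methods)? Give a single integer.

Selinger DP over subsets of {A,B,C,D,E}:
  {B}: scan cost=40, card=40
  {E}: scan cost=500, card=500
  {A}: scan cost=60, card=60
  {C}: scan cost=120, card=120
  {D}: scan cost=500, card=500
  {BE}: card=160; try (E,nl_idx)→560, (B,hash)→1480, (B,nl_idx)→3660, (E,merge)→5320, (B,merge)→5780, (E,hash)→9080 …(+2); best=560 via (E,nl_idx)
  {AE}: card=500; try (E,nl_idx)→1100, (A,hash)→1720, (E,merge)→5480, (A,merge)→5920, (E,hash)→9120, (E,nl)→30060 …(+1); best=1100 via (E,nl_idx)
  {AC}: card=120; try (C,nl_idx)→600, (A,hash)→960, (C,merge)→1440, (A,merge)→1500, (C,hash)→1800, (C,nl)→7260 …(+1); best=600 via (C,nl_idx)
  {CD}: card=15000; try (C,hash)→2680, (D,merge)→6080, (C,merge)→6460, (D,hash)→9240, (D,nl_idx)→16200, (C,nl_idx)→19000 …(+2); best=2680 via (C,hash)
  {ABE}: card=160; try (A,hash)→1440, (B,hash)→2080, (A,merge)→2420, (B,nl_idx)→4260, (B,merge)→6380, (A,nl)→10160 …(+1); best=1440 via (A,hash)
  {ACE}: card=1000; try (E,nl_idx)→2680, (C,hash)→3280, (C,nl_idx)→5600, (E,merge)→6560, (C,merge)→7060, (E,hash)→9720 …(+2); best=2680 via (E,nl_idx)
  {ACD}: card=15000; try (D,merge)→6560, (D,hash)→9720, (D,nl_idx)→16680, (A,hash)→18400, (D,nl)→60600, (A,merge)→228100 …(+1); best=6560 via (D,merge)
  {ABCE}: card=320; try (C,nl_idx)→2880, (C,hash)→3280, (C,merge)→3840, (B,hash)→4160, (B,nl_idx)→9000, (B,merge)→13960 …(+2); best=2880 via (C,nl_idx)
  {ACDE}: card=125000; try (D,hash)→12680, (D,merge)→18680, (E,hash)→30560, (D,nl_idx)→136680, (E,merge)→236560, (E,nl_idx)→266560 …(+2); best=12680 via (D,hash)
  {ABCDE}: card=40000; try (D,merge)→11080, (D,hash)→12200, (D,nl_idx)→45760, (B,hash)→138160, (D,nl)→162880, (B,nl_idx)→802680 …(+2); best=11080 via (D,merge)

11080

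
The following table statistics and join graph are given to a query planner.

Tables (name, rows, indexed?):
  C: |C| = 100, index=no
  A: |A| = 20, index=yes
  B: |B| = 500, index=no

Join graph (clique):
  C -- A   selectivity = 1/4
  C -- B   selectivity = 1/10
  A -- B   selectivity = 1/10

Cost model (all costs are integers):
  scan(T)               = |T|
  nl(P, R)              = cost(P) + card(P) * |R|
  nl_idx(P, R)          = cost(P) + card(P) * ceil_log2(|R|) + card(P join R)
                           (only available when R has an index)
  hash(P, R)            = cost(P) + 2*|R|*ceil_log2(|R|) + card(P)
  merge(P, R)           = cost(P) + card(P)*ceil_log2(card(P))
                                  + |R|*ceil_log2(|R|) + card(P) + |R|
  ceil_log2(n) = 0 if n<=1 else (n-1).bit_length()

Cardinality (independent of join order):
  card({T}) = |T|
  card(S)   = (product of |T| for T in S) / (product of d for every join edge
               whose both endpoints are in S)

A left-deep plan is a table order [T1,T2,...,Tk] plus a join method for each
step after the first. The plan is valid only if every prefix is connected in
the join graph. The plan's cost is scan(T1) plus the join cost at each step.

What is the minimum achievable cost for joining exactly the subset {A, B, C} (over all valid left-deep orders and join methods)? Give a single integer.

3600

Selinger DP over subsets of {A,B,C}:
  {C}: scan cost=100, card=100
  {A}: scan cost=20, card=20
  {B}: scan cost=500, card=500
  {AC}: card=500; try (A,hash)→400, (C,merge)→940, (A,merge)→1020, (A,nl_idx)→1100, (C,hash)→1440, (C,nl)→2020 …(+1); best=400 via (A,hash)
  {BC}: card=5000; try (C,hash)→2400, (B,merge)→5900, (C,merge)→6300, (B,hash)→9200, (B,nl)→50100, (C,nl)→50500; best=2400 via (C,hash)
  {AB}: card=1000; try (A,hash)→1200, (A,nl_idx)→4000, (B,merge)→5140, (A,merge)→5620, (B,hash)→9040, (B,nl)→10020 …(+1); best=1200 via (A,hash)
  {ABC}: card=2500; try (C,hash)→3600, (A,hash)→7600, (B,hash)→9900, (B,merge)→10400, (C,merge)→13000, (A,nl_idx)→29900 …(+4); best=3600 via (C,hash)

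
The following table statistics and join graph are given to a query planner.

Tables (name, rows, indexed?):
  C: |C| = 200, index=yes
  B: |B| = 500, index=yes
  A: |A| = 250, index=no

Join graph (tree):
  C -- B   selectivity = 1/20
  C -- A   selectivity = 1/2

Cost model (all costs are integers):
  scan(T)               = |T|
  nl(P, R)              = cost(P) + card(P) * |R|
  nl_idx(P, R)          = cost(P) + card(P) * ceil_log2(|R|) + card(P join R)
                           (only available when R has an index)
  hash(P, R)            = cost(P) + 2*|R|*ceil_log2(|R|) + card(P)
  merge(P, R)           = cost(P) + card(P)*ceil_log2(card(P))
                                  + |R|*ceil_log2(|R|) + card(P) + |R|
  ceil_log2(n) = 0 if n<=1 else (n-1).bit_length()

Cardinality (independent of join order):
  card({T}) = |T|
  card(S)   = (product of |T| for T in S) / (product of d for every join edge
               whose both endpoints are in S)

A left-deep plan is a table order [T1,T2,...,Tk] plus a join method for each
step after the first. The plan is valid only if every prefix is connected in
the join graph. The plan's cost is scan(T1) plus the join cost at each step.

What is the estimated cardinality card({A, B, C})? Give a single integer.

625000

Tables in S: A(250), B(500), C(200)
Edges inside S: C-B(d=20), C-A(d=2)
numerator = 250 * 500 * 200 = 25000000
denominator = 20 * 2 = 40
card(S) = 25000000 / 40 = 625000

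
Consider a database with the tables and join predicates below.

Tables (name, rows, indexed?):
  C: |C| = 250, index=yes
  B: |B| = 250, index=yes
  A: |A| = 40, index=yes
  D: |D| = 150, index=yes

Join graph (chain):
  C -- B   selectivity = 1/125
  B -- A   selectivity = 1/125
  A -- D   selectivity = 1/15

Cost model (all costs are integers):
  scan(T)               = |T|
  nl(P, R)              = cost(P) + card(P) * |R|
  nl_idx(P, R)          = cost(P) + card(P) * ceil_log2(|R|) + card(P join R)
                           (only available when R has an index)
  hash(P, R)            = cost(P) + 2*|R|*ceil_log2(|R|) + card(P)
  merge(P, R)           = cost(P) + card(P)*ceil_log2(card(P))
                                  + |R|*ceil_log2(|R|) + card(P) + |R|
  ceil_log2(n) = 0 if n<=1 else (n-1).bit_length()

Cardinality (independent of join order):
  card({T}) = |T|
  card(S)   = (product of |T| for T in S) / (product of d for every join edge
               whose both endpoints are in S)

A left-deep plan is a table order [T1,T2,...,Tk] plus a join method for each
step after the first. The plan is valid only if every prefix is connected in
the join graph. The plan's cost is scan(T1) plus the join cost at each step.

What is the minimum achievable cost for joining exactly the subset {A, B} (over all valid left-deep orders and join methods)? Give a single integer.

Selinger DP over subsets of {A,B}:
  {B}: scan cost=250, card=250
  {A}: scan cost=40, card=40
  {AB}: card=80; try (B,nl_idx)→440, (A,hash)→980, (A,nl_idx)→1830, (B,merge)→2570, (A,merge)→2780, (B,hash)→4080 …(+2); best=440 via (B,nl_idx)

440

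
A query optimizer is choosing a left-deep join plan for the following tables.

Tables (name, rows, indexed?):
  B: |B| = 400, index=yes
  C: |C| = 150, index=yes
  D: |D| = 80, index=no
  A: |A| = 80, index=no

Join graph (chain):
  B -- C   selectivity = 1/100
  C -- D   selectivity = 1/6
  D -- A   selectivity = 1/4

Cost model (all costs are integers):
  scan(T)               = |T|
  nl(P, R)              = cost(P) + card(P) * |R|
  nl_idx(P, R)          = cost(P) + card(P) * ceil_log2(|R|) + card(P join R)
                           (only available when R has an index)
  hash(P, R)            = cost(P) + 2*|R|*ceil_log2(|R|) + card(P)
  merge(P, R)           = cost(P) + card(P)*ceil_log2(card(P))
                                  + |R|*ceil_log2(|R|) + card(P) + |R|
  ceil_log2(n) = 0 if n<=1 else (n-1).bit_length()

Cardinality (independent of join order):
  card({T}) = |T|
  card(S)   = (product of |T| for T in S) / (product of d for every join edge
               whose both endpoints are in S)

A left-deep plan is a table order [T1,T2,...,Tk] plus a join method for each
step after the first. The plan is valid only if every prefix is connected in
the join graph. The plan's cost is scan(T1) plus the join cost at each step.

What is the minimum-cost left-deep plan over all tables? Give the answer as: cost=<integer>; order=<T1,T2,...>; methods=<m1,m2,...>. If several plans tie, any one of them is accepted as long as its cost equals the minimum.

Selinger DP (subsets sized 1..n):
  {B}: scan cost=400, card=400
  {C}: scan cost=150, card=150
  {D}: scan cost=80, card=80
  {A}: scan cost=80, card=80
  {BC}: card=600; try (B,nl_idx)→2100, (C,hash)→3200, (C,nl_idx)→4200, (B,merge)→5500, (C,merge)→5750, (B,hash)→7500 …(+2); best=2100 via (B,nl_idx)
  {CD}: card=2000; try (D,hash)→1420, (C,merge)→2070, (D,merge)→2140, (C,hash)→2560, (C,nl_idx)→2720, (C,nl)→12080 …(+1); best=1420 via (D,hash)
  {AD}: card=1600; try (D,hash)→1280, (A,hash)→1280, (D,merge)→1360, (A,merge)→1360, (D,nl)→6480, (A,nl)→6480; best=1280 via (D,hash)
  {BCD}: card=8000; try (D,hash)→3820, (D,merge)→9340, (B,hash)→10620, (B,nl_idx)→27420, (B,merge)→29420, (D,nl)→50100 …(+1); best=3820 via (D,hash)
  {ACD}: card=40000; try (A,hash)→4540, (C,hash)→5280, (C,merge)→21830, (A,merge)→26060, (C,nl_idx)→54080, (A,nl)→161420 …(+1); best=4540 via (A,hash)
  {ABCD}: card=160000; try (A,hash)→12940, (B,hash)→51740, (A,merge)→116460, (B,nl_idx)→524540, (A,nl)→643820, (B,merge)→688540 …(+1); best=12940 via (A,hash)

cost=12940; order=C,B,D,A; methods=nl_idx,hash,hash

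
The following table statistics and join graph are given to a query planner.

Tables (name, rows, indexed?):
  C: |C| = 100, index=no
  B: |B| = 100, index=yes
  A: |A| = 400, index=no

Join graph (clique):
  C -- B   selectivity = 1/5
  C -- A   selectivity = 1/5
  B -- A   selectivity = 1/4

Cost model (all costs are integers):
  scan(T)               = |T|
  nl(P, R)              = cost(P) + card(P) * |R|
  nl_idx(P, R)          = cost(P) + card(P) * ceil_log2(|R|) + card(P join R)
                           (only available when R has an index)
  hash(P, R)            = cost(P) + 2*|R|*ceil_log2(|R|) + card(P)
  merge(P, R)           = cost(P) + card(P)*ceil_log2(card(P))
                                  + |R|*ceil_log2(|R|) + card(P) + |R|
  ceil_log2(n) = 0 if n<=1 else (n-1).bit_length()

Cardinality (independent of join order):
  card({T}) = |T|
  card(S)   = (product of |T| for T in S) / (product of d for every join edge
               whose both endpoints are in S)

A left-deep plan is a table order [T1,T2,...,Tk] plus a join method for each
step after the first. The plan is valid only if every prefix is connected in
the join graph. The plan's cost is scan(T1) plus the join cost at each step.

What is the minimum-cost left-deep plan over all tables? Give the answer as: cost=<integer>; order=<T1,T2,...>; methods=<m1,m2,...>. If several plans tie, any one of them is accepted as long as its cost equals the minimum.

cost=10800; order=B,C,A; methods=hash,hash

Selinger DP (subsets sized 1..n):
  {C}: scan cost=100, card=100
  {B}: scan cost=100, card=100
  {A}: scan cost=400, card=400
  {BC}: card=2000; try (C,hash)→1600, (B,hash)→1600, (C,merge)→1700, (B,merge)→1700, (B,nl_idx)→2800, (C,nl)→10100 …(+1); best=1600 via (C,hash)
  {AC}: card=8000; try (C,hash)→2200, (A,merge)→4900, (C,merge)→5200, (A,hash)→7400, (A,nl)→40100, (C,nl)→40400; best=2200 via (C,hash)
  {AB}: card=10000; try (B,hash)→2200, (A,merge)→4900, (B,merge)→5200, (A,hash)→7400, (B,nl_idx)→13200, (A,nl)→40100 …(+1); best=2200 via (B,hash)
  {ABC}: card=40000; try (A,hash)→10800, (B,hash)→11600, (C,hash)→13600, (A,merge)→29600, (B,nl_idx)→98200, (B,merge)→115000 …(+4); best=10800 via (A,hash)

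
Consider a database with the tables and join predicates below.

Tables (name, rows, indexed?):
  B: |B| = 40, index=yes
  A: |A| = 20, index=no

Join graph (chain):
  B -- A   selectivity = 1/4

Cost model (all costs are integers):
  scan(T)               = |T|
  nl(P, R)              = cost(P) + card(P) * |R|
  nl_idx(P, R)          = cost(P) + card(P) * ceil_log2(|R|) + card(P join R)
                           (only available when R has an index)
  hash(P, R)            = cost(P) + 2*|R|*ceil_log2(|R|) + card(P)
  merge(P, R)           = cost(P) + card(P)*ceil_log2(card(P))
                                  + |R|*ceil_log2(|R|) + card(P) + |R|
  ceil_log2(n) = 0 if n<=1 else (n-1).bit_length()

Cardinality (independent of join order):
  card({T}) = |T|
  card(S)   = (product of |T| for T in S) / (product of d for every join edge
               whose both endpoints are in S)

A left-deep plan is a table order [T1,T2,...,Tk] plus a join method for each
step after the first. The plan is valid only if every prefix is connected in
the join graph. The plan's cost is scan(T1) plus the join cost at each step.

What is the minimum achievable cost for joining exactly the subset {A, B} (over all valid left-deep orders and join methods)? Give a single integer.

280

Selinger DP over subsets of {A,B}:
  {B}: scan cost=40, card=40
  {A}: scan cost=20, card=20
  {AB}: card=200; try (A,hash)→280, (B,nl_idx)→340, (B,merge)→420, (A,merge)→440, (B,hash)→520, (B,nl)→820 …(+1); best=280 via (A,hash)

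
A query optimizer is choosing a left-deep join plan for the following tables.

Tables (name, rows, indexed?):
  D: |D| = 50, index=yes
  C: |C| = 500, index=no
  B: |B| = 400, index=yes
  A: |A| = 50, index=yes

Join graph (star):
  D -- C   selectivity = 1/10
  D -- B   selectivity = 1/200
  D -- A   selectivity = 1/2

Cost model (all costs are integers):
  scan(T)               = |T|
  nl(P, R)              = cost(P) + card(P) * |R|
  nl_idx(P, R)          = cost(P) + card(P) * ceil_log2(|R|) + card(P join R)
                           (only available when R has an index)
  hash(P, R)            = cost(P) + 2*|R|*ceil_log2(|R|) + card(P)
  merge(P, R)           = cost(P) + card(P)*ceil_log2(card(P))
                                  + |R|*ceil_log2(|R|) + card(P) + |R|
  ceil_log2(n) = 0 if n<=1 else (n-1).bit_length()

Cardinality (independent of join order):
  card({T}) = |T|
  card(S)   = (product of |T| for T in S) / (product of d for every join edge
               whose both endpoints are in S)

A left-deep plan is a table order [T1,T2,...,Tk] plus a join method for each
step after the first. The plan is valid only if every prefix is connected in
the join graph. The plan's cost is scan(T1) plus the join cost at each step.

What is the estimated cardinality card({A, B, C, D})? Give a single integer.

125000

Tables in S: A(50), B(400), C(500), D(50)
Edges inside S: D-C(d=10), D-B(d=200), D-A(d=2)
numerator = 50 * 400 * 500 * 50 = 500000000
denominator = 10 * 200 * 2 = 4000
card(S) = 500000000 / 4000 = 125000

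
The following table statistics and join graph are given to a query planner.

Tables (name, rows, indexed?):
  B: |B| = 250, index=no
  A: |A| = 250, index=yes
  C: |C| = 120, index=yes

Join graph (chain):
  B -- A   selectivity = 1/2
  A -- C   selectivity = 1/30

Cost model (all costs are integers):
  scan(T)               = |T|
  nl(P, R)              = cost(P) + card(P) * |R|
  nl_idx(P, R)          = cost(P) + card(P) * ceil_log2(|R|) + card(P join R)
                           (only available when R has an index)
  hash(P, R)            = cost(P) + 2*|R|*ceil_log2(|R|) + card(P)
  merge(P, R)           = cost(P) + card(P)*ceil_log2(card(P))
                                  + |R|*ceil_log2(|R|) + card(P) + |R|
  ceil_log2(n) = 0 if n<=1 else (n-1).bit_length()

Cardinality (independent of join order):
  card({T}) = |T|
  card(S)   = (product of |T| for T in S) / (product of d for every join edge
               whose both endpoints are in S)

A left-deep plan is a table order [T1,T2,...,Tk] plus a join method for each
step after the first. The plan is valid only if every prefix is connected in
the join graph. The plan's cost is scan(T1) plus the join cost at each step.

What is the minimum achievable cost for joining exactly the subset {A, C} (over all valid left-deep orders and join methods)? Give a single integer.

Selinger DP over subsets of {A,C}:
  {A}: scan cost=250, card=250
  {C}: scan cost=120, card=120
  {AC}: card=1000; try (A,nl_idx)→2080, (C,hash)→2180, (C,nl_idx)→3000, (A,merge)→3330, (C,merge)→3460, (A,hash)→4240 …(+2); best=2080 via (A,nl_idx)

2080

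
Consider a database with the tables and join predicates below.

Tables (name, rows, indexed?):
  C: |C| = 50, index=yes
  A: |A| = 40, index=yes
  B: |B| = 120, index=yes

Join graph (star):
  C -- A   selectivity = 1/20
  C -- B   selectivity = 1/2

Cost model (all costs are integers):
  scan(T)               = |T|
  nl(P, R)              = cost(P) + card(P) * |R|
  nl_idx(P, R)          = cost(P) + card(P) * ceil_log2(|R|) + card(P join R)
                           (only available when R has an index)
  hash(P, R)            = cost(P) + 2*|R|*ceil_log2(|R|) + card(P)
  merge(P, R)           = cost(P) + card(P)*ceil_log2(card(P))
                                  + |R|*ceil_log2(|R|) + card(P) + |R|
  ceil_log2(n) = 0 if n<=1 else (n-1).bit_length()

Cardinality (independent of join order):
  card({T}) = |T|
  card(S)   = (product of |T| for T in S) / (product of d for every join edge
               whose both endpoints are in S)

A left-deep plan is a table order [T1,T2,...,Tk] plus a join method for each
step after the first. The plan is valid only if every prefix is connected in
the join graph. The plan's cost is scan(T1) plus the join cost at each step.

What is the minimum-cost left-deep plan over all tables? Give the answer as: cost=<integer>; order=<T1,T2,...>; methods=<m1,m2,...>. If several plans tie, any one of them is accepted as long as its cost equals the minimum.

cost=2140; order=A,C,B; methods=nl_idx,merge

Selinger DP (subsets sized 1..n):
  {C}: scan cost=50, card=50
  {A}: scan cost=40, card=40
  {B}: scan cost=120, card=120
  {AC}: card=100; try (C,nl_idx)→380, (A,nl_idx)→450, (A,hash)→580, (C,merge)→670, (C,hash)→680, (A,merge)→680 …(+2); best=380 via (C,nl_idx)
  {BC}: card=3000; try (C,hash)→840, (B,merge)→1360, (C,merge)→1430, (B,hash)→1780, (B,nl_idx)→3400, (C,nl_idx)→3840 …(+2); best=840 via (C,hash)
  {ABC}: card=6000; try (B,merge)→2140, (B,hash)→2160, (A,hash)→4320, (B,nl_idx)→7080, (B,nl)→12380, (A,nl_idx)→24840 …(+2); best=2140 via (B,merge)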